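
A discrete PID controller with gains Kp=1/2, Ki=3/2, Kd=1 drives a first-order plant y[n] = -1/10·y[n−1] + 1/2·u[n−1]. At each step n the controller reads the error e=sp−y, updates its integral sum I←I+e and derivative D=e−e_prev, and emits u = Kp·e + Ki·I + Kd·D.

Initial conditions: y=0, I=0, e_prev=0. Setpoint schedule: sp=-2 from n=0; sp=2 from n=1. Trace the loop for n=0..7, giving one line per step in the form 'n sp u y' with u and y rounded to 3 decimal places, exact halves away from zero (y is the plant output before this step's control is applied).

0 -2 -6.000 0.000
1 2 14.000 -3.000
2 2 -16.400 7.300
3 2 34.640 -8.930
4 2 -46.624 18.213
5 2 86.238 -25.133
6 2 -128.705 45.633
7 2 220.257 -68.916

(exact arithmetic carried between steps; '≈' marks a value shown rounded to 6 d.p. or computed from one; I and e_prev carry over from the previous line; the table rounds u and y to 3 d.p., halves away from zero)
n=0: y=0, sp=-2, e=sp−y=-2; I=-2, D=e−e_prev=-2; u=1/2·(-2)+3/2·(-2)+1·(-2)=-6; next y=-1/10·0+1/2·(-6)=-3
n=1: y=-3, sp=2, e=sp−y=5; I=3, D=e−e_prev=7; u=1/2·5+3/2·3+1·7=14; next y=-1/10·(-3)+1/2·14=7.3
n=2: y=7.3, sp=2, e=sp−y=-5.3; I=-2.3, D=e−e_prev=-10.3; u=1/2·(-5.3)+3/2·(-2.3)+1·(-10.3)=-16.4; next y=-1/10·7.3+1/2·(-16.4)=-8.93
n=3: y=-8.93, sp=2, e=sp−y=10.93; I=8.63, D=e−e_prev=16.23; u=1/2·10.93+3/2·8.63+1·16.23=34.64; next y=-1/10·(-8.93)+1/2·34.64=18.213
n=4: y=18.213, sp=2, e=sp−y=-16.213; I=-7.583, D=e−e_prev=-27.143; u=1/2·(-16.213)+3/2·(-7.583)+1·(-27.143)=-46.624; next y=-1/10·18.213+1/2·(-46.624)=-25.1333
n=5: y=-25.1333, sp=2, e=sp−y=27.1333; I=19.5503, D=e−e_prev=43.3463; u=1/2·27.1333+3/2·19.5503+1·43.3463=86.2384; next y=-1/10·(-25.1333)+1/2·86.2384=45.63253
n=6: y=45.63253, sp=2, e=sp−y=-43.63253; I=-24.08223, D=e−e_prev=-70.76583; u=1/2·(-43.63253)+3/2·(-24.08223)+1·(-70.76583)=-128.70544; next y=-1/10·45.63253+1/2·(-128.70544)=-68.915973
n=7: y=-68.915973, sp=2, e=sp−y=70.915973; I=46.833743, D=e−e_prev=114.548503; u=1/2·70.915973+3/2·46.833743+1·114.548503=220.257104; next y=-1/10·(-68.915973)+1/2·220.257104≈117.020149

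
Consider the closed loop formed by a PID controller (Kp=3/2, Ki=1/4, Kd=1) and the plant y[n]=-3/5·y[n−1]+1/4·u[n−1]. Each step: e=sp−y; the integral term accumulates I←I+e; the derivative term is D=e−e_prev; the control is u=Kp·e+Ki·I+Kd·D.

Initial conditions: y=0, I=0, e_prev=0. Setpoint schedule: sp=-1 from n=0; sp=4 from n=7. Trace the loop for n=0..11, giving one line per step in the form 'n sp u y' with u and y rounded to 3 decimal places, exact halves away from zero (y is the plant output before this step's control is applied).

0 -1 -2.750 0.000
1 -1 -0.109 -0.688
2 -1 -3.825 0.385
3 -1 1.226 -1.187
4 -1 -6.367 1.019
5 -1 4.195 -2.203
6 -1 -11.303 2.370
7 4 24.378 -4.248
8 4 -20.630 8.643
9 4 43.315 -10.344
10 4 -47.377 17.035
11 4 84.268 -22.065

(exact arithmetic carried between steps; '≈' marks a value shown rounded to 6 d.p. or computed from one; I and e_prev carry over from the previous line; the table rounds u and y to 3 d.p., halves away from zero)
n=0: y=0, sp=-1, e=sp−y=-1; I=-1, D=e−e_prev=-1; u=3/2·(-1)+1/4·(-1)+1·(-1)=-2.75; next y=-3/5·0+1/4·(-2.75)=-0.6875
n=1: y=-0.6875, sp=-1, e=sp−y=-0.3125; I=-1.3125, D=e−e_prev=0.6875; u=3/2·(-0.3125)+1/4·(-1.3125)+1·0.6875=-0.109375; next y=-3/5·(-0.6875)+1/4·(-0.109375)≈0.385156
n=2: y≈0.385156, sp=-1, e=sp−y≈-1.385156; I≈-2.697656, D=e−e_prev≈-1.072656; u=3/2·(-1.385156)+1/4·(-2.697656)+1·(-1.072656)≈-3.824805; next y=-3/5·0.385156+1/4·(-3.824805)≈-1.187295
n=3: y≈-1.187295, sp=-1, e=sp−y≈0.187295; I≈-2.510361, D=e−e_prev≈1.572451; u=3/2·0.187295+1/4·(-2.510361)+1·1.572451≈1.225803; next y=-3/5·(-1.187295)+1/4·1.225803≈1.018828
n=4: y≈1.018828, sp=-1, e=sp−y≈-2.018828; I≈-4.529189, D=e−e_prev≈-2.206123; u=3/2·(-2.018828)+1/4·(-4.529189)+1·(-2.206123)≈-6.366662; next y=-3/5·1.018828+1/4·(-6.366662)≈-2.202962
n=5: y≈-2.202962, sp=-1, e=sp−y≈1.202962; I≈-3.326227, D=e−e_prev≈3.221790; u=3/2·1.202962+1/4·(-3.326227)+1·3.221790≈4.194676; next y=-3/5·(-2.202962)+1/4·4.194676≈2.370446
n=6: y≈2.370446, sp=-1, e=sp−y≈-3.370446; I≈-6.696673, D=e−e_prev≈-4.573408; u=3/2·(-3.370446)+1/4·(-6.696673)+1·(-4.573408)≈-11.303246; next y=-3/5·2.370446+1/4·(-11.303246)≈-4.248079
n=7: y≈-4.248079, sp=4, e=sp−y≈8.248079; I≈1.551406, D=e−e_prev≈11.618526; u=3/2·8.248079+1/4·1.551406+1·11.618526≈24.378496; next y=-3/5·(-4.248079)+1/4·24.378496≈8.643472
n=8: y≈8.643472, sp=4, e=sp−y≈-4.643472; I≈-3.092066, D=e−e_prev≈-12.891551; u=3/2·(-4.643472)+1/4·(-3.092066)+1·(-12.891551)≈-20.629775; next y=-3/5·8.643472+1/4·(-20.629775)≈-10.343527
n=9: y≈-10.343527, sp=4, e=sp−y≈14.343527; I≈11.251461, D=e−e_prev≈18.986998; u=3/2·14.343527+1/4·11.251461+1·18.986998≈43.315153; next y=-3/5·(-10.343527)+1/4·43.315153≈17.034904
n=10: y≈17.034904, sp=4, e=sp−y≈-13.034904; I≈-1.783443, D=e−e_prev≈-27.378431; u=3/2·(-13.034904)+1/4·(-1.783443)+1·(-27.378431)≈-47.376648; next y=-3/5·17.034904+1/4·(-47.376648)≈-22.065105
n=11: y≈-22.065105, sp=4, e=sp−y≈26.065105; I≈24.281661, D=e−e_prev≈39.100009; u=3/2·26.065105+1/4·24.281661+1·39.100009≈84.268081; next y=-3/5·(-22.065105)+1/4·84.268081≈34.306083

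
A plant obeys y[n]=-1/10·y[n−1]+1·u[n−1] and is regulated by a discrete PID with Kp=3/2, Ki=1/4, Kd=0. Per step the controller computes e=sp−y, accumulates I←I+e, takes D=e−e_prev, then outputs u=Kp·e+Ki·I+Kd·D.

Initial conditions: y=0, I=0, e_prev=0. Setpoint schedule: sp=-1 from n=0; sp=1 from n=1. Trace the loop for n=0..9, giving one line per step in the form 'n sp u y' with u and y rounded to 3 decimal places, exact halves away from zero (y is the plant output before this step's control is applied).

(exact arithmetic carried between steps; '≈' marks a value shown rounded to 6 d.p. or computed from one; I and e_prev carry over from the previous line; the table rounds u and y to 3 d.p., halves away from zero)
n=0: y=0, sp=-1, e=sp−y=-1; I=-1, D=e−e_prev=-1; u=3/2·(-1)+1/4·(-1)+0·(-1)=-1.75; next y=-1/10·0+1·(-1.75)=-1.75
n=1: y=-1.75, sp=1, e=sp−y=2.75; I=1.75, D=e−e_prev=3.75; u=3/2·2.75+1/4·1.75+0·3.75=4.5625; next y=-1/10·(-1.75)+1·4.5625=4.7375
n=2: y=4.7375, sp=1, e=sp−y=-3.7375; I=-1.9875, D=e−e_prev=-6.4875; u=3/2·(-3.7375)+1/4·(-1.9875)+0·(-6.4875)=-6.103125; next y=-1/10·4.7375+1·(-6.103125)=-6.576875
n=3: y=-6.576875, sp=1, e=sp−y=7.576875; I=5.589375, D=e−e_prev=11.314375; u=3/2·7.576875+1/4·5.589375+0·11.314375≈12.762656; next y=-1/10·(-6.576875)+1·12.762656≈13.420344
n=4: y≈13.420344, sp=1, e=sp−y≈-12.420344; I≈-6.830969, D=e−e_prev≈-19.997219; u=3/2·(-12.420344)+1/4·(-6.830969)+0·(-19.997219)≈-20.338258; next y=-1/10·13.420344+1·(-20.338258)≈-21.680292
n=5: y≈-21.680292, sp=1, e=sp−y≈22.680292; I≈15.849323, D=e−e_prev≈35.100636; u=3/2·22.680292+1/4·15.849323+0·35.100636≈37.982769; next y=-1/10·(-21.680292)+1·37.982769≈40.150798
n=6: y≈40.150798, sp=1, e=sp−y≈-39.150798; I≈-23.301475, D=e−e_prev≈-61.831091; u=3/2·(-39.150798)+1/4·(-23.301475)+0·(-61.831091)≈-64.551566; next y=-1/10·40.150798+1·(-64.551566)≈-68.566646
n=7: y≈-68.566646, sp=1, e=sp−y≈69.566646; I≈46.265171, D=e−e_prev≈108.717444; u=3/2·69.566646+1/4·46.265171+0·108.717444≈115.916262; next y=-1/10·(-68.566646)+1·115.916262≈122.772927
n=8: y≈122.772927, sp=1, e=sp−y≈-121.772927; I≈-75.507755, D=e−e_prev≈-191.339573; u=3/2·(-121.772927)+1/4·(-75.507755)+0·(-191.339573)≈-201.536329; next y=-1/10·122.772927+1·(-201.536329)≈-213.813621
n=9: y≈-213.813621, sp=1, e=sp−y≈214.813621; I≈139.305866, D=e−e_prev≈336.586548; u=3/2·214.813621+1/4·139.305866+0·336.586548≈357.046899; next y=-1/10·(-213.813621)+1·357.046899≈378.428261

0 -1 -1.750 0.000
1 1 4.563 -1.750
2 1 -6.103 4.738
3 1 12.763 -6.577
4 1 -20.338 13.420
5 1 37.983 -21.680
6 1 -64.552 40.151
7 1 115.916 -68.567
8 1 -201.536 122.773
9 1 357.047 -213.814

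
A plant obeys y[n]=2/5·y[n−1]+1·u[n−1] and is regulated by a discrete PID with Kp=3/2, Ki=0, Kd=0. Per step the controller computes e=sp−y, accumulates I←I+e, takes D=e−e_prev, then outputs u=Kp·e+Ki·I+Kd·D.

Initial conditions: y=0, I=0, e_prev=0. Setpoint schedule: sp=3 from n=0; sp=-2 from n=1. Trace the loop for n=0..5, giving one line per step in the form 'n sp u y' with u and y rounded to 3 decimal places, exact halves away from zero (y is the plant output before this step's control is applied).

(exact arithmetic carried between steps; '≈' marks a value shown rounded to 6 d.p. or computed from one; I and e_prev carry over from the previous line; the table rounds u and y to 3 d.p., halves away from zero)
n=0: y=0, sp=3, e=sp−y=3; I=3, D=e−e_prev=3; u=3/2·3+0·3+0·3=4.5; next y=2/5·0+1·4.5=4.5
n=1: y=4.5, sp=-2, e=sp−y=-6.5; I=-3.5, D=e−e_prev=-9.5; u=3/2·(-6.5)+0·(-3.5)+0·(-9.5)=-9.75; next y=2/5·4.5+1·(-9.75)=-7.95
n=2: y=-7.95, sp=-2, e=sp−y=5.95; I=2.45, D=e−e_prev=12.45; u=3/2·5.95+0·2.45+0·12.45=8.925; next y=2/5·(-7.95)+1·8.925=5.745
n=3: y=5.745, sp=-2, e=sp−y=-7.745; I=-5.295, D=e−e_prev=-13.695; u=3/2·(-7.745)+0·(-5.295)+0·(-13.695)=-11.6175; next y=2/5·5.745+1·(-11.6175)=-9.3195
n=4: y=-9.3195, sp=-2, e=sp−y=7.3195; I=2.0245, D=e−e_prev=15.0645; u=3/2·7.3195+0·2.0245+0·15.0645=10.97925; next y=2/5·(-9.3195)+1·10.97925=7.25145
n=5: y=7.25145, sp=-2, e=sp−y=-9.25145; I=-7.22695, D=e−e_prev=-16.57095; u=3/2·(-9.25145)+0·(-7.22695)+0·(-16.57095)=-13.877175; next y=2/5·7.25145+1·(-13.877175)=-10.976595

0 3 4.500 0.000
1 -2 -9.750 4.500
2 -2 8.925 -7.950
3 -2 -11.618 5.745
4 -2 10.979 -9.320
5 -2 -13.877 7.251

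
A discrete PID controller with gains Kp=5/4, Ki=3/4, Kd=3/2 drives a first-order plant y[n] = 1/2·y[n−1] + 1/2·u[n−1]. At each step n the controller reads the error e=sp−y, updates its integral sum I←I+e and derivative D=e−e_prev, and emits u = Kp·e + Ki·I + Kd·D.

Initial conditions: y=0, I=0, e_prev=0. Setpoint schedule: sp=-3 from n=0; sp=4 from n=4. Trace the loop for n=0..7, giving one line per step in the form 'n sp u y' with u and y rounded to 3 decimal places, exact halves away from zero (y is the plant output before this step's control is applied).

(exact arithmetic carried between steps; '≈' marks a value shown rounded to 6 d.p. or computed from one; I and e_prev carry over from the previous line; the table rounds u and y to 3 d.p., halves away from zero)
n=0: y=0, sp=-3, e=sp−y=-3; I=-3, D=e−e_prev=-3; u=5/4·(-3)+3/4·(-3)+3/2·(-3)=-10.5; next y=1/2·0+1/2·(-10.5)=-5.25
n=1: y=-5.25, sp=-3, e=sp−y=2.25; I=-0.75, D=e−e_prev=5.25; u=5/4·2.25+3/4·(-0.75)+3/2·5.25=10.125; next y=1/2·(-5.25)+1/2·10.125=2.4375
n=2: y=2.4375, sp=-3, e=sp−y=-5.4375; I=-6.1875, D=e−e_prev=-7.6875; u=5/4·(-5.4375)+3/4·(-6.1875)+3/2·(-7.6875)=-22.96875; next y=1/2·2.4375+1/2·(-22.96875)=-10.265625
n=3: y=-10.265625, sp=-3, e=sp−y=7.265625; I=1.078125, D=e−e_prev=12.703125; u=5/4·7.265625+3/4·1.078125+3/2·12.703125≈28.945313; next y=1/2·(-10.265625)+1/2·28.945313≈9.339844
n=4: y≈9.339844, sp=4, e=sp−y≈-5.339844; I≈-4.261719, D=e−e_prev≈-12.605469; u=5/4·(-5.339844)+3/4·(-4.261719)+3/2·(-12.605469)≈-28.779297; next y=1/2·9.339844+1/2·(-28.779297)≈-9.719727
n=5: y≈-9.719727, sp=4, e=sp−y≈13.719727; I≈9.458008, D=e−e_prev≈19.059570; u=5/4·13.719727+3/4·9.458008+3/2·19.059570≈52.832520; next y=1/2·(-9.719727)+1/2·52.832520≈21.556396
n=6: y≈21.556396, sp=4, e=sp−y≈-17.556396; I≈-8.098389, D=e−e_prev≈-31.276123; u=5/4·(-17.556396)+3/4·(-8.098389)+3/2·(-31.276123)≈-74.933472; next y=1/2·21.556396+1/2·(-74.933472)≈-26.688538
n=7: y≈-26.688538, sp=4, e=sp−y≈30.688538; I≈22.590149, D=e−e_prev≈48.244934; u=5/4·30.688538+3/4·22.590149+3/2·48.244934≈127.670685; next y=1/2·(-26.688538)+1/2·127.670685≈50.491074

0 -3 -10.500 0.000
1 -3 10.125 -5.250
2 -3 -22.969 2.438
3 -3 28.945 -10.266
4 4 -28.779 9.340
5 4 52.833 -9.720
6 4 -74.933 21.556
7 4 127.671 -26.689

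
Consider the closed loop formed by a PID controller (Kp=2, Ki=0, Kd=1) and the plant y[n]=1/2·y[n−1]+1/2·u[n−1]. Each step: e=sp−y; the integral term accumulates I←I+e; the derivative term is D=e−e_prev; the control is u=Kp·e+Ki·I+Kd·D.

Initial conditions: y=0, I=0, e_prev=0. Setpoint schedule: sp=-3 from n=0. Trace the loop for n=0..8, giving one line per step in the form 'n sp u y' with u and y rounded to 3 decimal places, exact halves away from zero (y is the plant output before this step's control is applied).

(exact arithmetic carried between steps; '≈' marks a value shown rounded to 6 d.p. or computed from one; I and e_prev carry over from the previous line; the table rounds u and y to 3 d.p., halves away from zero)
n=0: y=0, sp=-3, e=sp−y=-3; I=-3, D=e−e_prev=-3; u=2·(-3)+0·(-3)+1·(-3)=-9; next y=1/2·0+1/2·(-9)=-4.5
n=1: y=-4.5, sp=-3, e=sp−y=1.5; I=-1.5, D=e−e_prev=4.5; u=2·1.5+0·(-1.5)+1·4.5=7.5; next y=1/2·(-4.5)+1/2·7.5=1.5
n=2: y=1.5, sp=-3, e=sp−y=-4.5; I=-6, D=e−e_prev=-6; u=2·(-4.5)+0·(-6)+1·(-6)=-15; next y=1/2·1.5+1/2·(-15)=-6.75
n=3: y=-6.75, sp=-3, e=sp−y=3.75; I=-2.25, D=e−e_prev=8.25; u=2·3.75+0·(-2.25)+1·8.25=15.75; next y=1/2·(-6.75)+1/2·15.75=4.5
n=4: y=4.5, sp=-3, e=sp−y=-7.5; I=-9.75, D=e−e_prev=-11.25; u=2·(-7.5)+0·(-9.75)+1·(-11.25)=-26.25; next y=1/2·4.5+1/2·(-26.25)=-10.875
n=5: y=-10.875, sp=-3, e=sp−y=7.875; I=-1.875, D=e−e_prev=15.375; u=2·7.875+0·(-1.875)+1·15.375=31.125; next y=1/2·(-10.875)+1/2·31.125=10.125
n=6: y=10.125, sp=-3, e=sp−y=-13.125; I=-15, D=e−e_prev=-21; u=2·(-13.125)+0·(-15)+1·(-21)=-47.25; next y=1/2·10.125+1/2·(-47.25)=-18.5625
n=7: y=-18.5625, sp=-3, e=sp−y=15.5625; I=0.5625, D=e−e_prev=28.6875; u=2·15.5625+0·0.5625+1·28.6875=59.8125; next y=1/2·(-18.5625)+1/2·59.8125=20.625
n=8: y=20.625, sp=-3, e=sp−y=-23.625; I=-23.0625, D=e−e_prev=-39.1875; u=2·(-23.625)+0·(-23.0625)+1·(-39.1875)=-86.4375; next y=1/2·20.625+1/2·(-86.4375)=-32.90625

0 -3 -9.000 0.000
1 -3 7.500 -4.500
2 -3 -15.000 1.500
3 -3 15.750 -6.750
4 -3 -26.250 4.500
5 -3 31.125 -10.875
6 -3 -47.250 10.125
7 -3 59.813 -18.563
8 -3 -86.438 20.625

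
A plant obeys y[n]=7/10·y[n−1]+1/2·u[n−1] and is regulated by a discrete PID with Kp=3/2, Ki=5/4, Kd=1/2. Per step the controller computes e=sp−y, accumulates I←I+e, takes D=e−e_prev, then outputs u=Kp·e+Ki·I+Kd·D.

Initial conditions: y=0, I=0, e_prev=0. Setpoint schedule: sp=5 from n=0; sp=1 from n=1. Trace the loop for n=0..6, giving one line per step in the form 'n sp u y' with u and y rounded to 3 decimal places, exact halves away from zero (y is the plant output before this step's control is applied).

(exact arithmetic carried between steps; '≈' marks a value shown rounded to 6 d.p. or computed from one; I and e_prev carry over from the previous line; the table rounds u and y to 3 d.p., halves away from zero)
n=0: y=0, sp=5, e=sp−y=5; I=5, D=e−e_prev=5; u=3/2·5+5/4·5+1/2·5=16.25; next y=7/10·0+1/2·16.25=8.125
n=1: y=8.125, sp=1, e=sp−y=-7.125; I=-2.125, D=e−e_prev=-12.125; u=3/2·(-7.125)+5/4·(-2.125)+1/2·(-12.125)=-19.40625; next y=7/10·8.125+1/2·(-19.40625)=-4.015625
n=2: y=-4.015625, sp=1, e=sp−y=5.015625; I=2.890625, D=e−e_prev=12.140625; u=3/2·5.015625+5/4·2.890625+1/2·12.140625≈17.207031; next y=7/10·(-4.015625)+1/2·17.207031≈5.792578
n=3: y≈5.792578, sp=1, e=sp−y≈-4.792578; I≈-1.901953, D=e−e_prev≈-9.808203; u=3/2·(-4.792578)+5/4·(-1.901953)+1/2·(-9.808203)≈-14.470410; next y=7/10·5.792578+1/2·(-14.470410)≈-3.180400
n=4: y≈-3.180400, sp=1, e=sp−y≈4.180400; I≈2.278447, D=e−e_prev≈8.972979; u=3/2·4.180400+5/4·2.278447+1/2·8.972979≈13.605149; next y=7/10·(-3.180400)+1/2·13.605149≈4.576294
n=5: y≈4.576294, sp=1, e=sp−y≈-3.576294; I≈-1.297847, D=e−e_prev≈-7.756695; u=3/2·(-3.576294)+5/4·(-1.297847)+1/2·(-7.756695)≈-10.865097; next y=7/10·4.576294+1/2·(-10.865097)≈-2.229143
n=6: y≈-2.229143, sp=1, e=sp−y≈3.229143; I≈1.931296, D=e−e_prev≈6.805437; u=3/2·3.229143+5/4·1.931296+1/2·6.805437≈10.660552; next y=7/10·(-2.229143)+1/2·10.660552≈3.769876

0 5 16.250 0.000
1 1 -19.406 8.125
2 1 17.207 -4.016
3 1 -14.470 5.793
4 1 13.605 -3.180
5 1 -10.865 4.576
6 1 10.661 -2.229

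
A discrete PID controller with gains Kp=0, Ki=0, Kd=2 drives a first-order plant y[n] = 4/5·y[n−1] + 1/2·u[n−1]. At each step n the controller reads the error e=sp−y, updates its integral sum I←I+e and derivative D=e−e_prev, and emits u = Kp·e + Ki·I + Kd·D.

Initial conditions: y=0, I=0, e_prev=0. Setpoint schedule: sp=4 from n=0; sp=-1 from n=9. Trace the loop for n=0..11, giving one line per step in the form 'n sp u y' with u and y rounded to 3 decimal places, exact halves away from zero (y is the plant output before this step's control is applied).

0 4 8.000 0.000
1 4 -8.000 4.000
2 4 9.600 -0.800
3 4 -9.920 4.160
4 4 11.584 -1.632
5 4 -12.237 4.486
6 4 14.031 -2.529
7 4 -15.043 4.992
8 4 17.040 -3.528
9 -1 -28.451 5.698
10 -1 30.730 -9.667
11 -1 -34.597 7.631

(exact arithmetic carried between steps; '≈' marks a value shown rounded to 6 d.p. or computed from one; I and e_prev carry over from the previous line; the table rounds u and y to 3 d.p., halves away from zero)
n=0: y=0, sp=4, e=sp−y=4; I=4, D=e−e_prev=4; u=0·4+0·4+2·4=8; next y=4/5·0+1/2·8=4
n=1: y=4, sp=4, e=sp−y=0; I=4, D=e−e_prev=-4; u=0·0+0·4+2·(-4)=-8; next y=4/5·4+1/2·(-8)=-0.8
n=2: y=-0.8, sp=4, e=sp−y=4.8; I=8.8, D=e−e_prev=4.8; u=0·4.8+0·8.8+2·4.8=9.6; next y=4/5·(-0.8)+1/2·9.6=4.16
n=3: y=4.16, sp=4, e=sp−y=-0.16; I=8.64, D=e−e_prev=-4.96; u=0·(-0.16)+0·8.64+2·(-4.96)=-9.92; next y=4/5·4.16+1/2·(-9.92)=-1.632
n=4: y=-1.632, sp=4, e=sp−y=5.632; I=14.272, D=e−e_prev=5.792; u=0·5.632+0·14.272+2·5.792=11.584; next y=4/5·(-1.632)+1/2·11.584=4.4864
n=5: y=4.4864, sp=4, e=sp−y=-0.4864; I=13.7856, D=e−e_prev=-6.1184; u=0·(-0.4864)+0·13.7856+2·(-6.1184)=-12.2368; next y=4/5·4.4864+1/2·(-12.2368)=-2.52928
n=6: y=-2.52928, sp=4, e=sp−y=6.52928; I=20.31488, D=e−e_prev=7.01568; u=0·6.52928+0·20.31488+2·7.01568=14.03136; next y=4/5·(-2.52928)+1/2·14.03136=4.992256
n=7: y=4.992256, sp=4, e=sp−y=-0.992256; I=19.322624, D=e−e_prev=-7.521536; u=0·(-0.992256)+0·19.322624+2·(-7.521536)=-15.043072; next y=4/5·4.992256+1/2·(-15.043072)≈-3.527731
n=8: y≈-3.527731, sp=4, e=sp−y≈7.527731; I≈26.850355, D=e−e_prev≈8.519987; u=0·7.527731+0·26.850355+2·8.519987≈17.039974; next y=4/5·(-3.527731)+1/2·17.039974≈5.697802
n=9: y≈5.697802, sp=-1, e=sp−y≈-6.697802; I≈20.152553, D=e−e_prev≈-14.225533; u=0·(-6.697802)+0·20.152553+2·(-14.225533)≈-28.451067; next y=4/5·5.697802+1/2·(-28.451067)≈-9.667292
n=10: y≈-9.667292, sp=-1, e=sp−y≈8.667292; I≈28.819845, D=e−e_prev≈15.365094; u=0·8.667292+0·28.819845+2·15.365094≈30.730188; next y=4/5·(-9.667292)+1/2·30.730188≈7.631261
n=11: y≈7.631261, sp=-1, e=sp−y≈-8.631261; I≈20.188584, D=e−e_prev≈-17.298552; u=0·(-8.631261)+0·20.188584+2·(-17.298552)≈-34.597104; next y=4/5·7.631261+1/2·(-34.597104)≈-11.193544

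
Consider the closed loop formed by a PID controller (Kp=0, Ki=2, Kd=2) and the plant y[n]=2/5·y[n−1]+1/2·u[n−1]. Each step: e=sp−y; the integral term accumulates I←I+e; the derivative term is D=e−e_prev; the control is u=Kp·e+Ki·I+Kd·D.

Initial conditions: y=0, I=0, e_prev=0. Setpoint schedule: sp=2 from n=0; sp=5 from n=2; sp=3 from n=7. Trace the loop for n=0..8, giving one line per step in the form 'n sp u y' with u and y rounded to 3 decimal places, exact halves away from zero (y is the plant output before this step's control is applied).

(exact arithmetic carried between steps; '≈' marks a value shown rounded to 6 d.p. or computed from one; I and e_prev carry over from the previous line; the table rounds u and y to 3 d.p., halves away from zero)
n=0: y=0, sp=2, e=sp−y=2; I=2, D=e−e_prev=2; u=0·2+2·2+2·2=8; next y=2/5·0+1/2·8=4
n=1: y=4, sp=2, e=sp−y=-2; I=0, D=e−e_prev=-4; u=0·(-2)+2·0+2·(-4)=-8; next y=2/5·4+1/2·(-8)=-2.4
n=2: y=-2.4, sp=5, e=sp−y=7.4; I=7.4, D=e−e_prev=9.4; u=0·7.4+2·7.4+2·9.4=33.6; next y=2/5·(-2.4)+1/2·33.6=15.84
n=3: y=15.84, sp=5, e=sp−y=-10.84; I=-3.44, D=e−e_prev=-18.24; u=0·(-10.84)+2·(-3.44)+2·(-18.24)=-43.36; next y=2/5·15.84+1/2·(-43.36)=-15.344
n=4: y=-15.344, sp=5, e=sp−y=20.344; I=16.904, D=e−e_prev=31.184; u=0·20.344+2·16.904+2·31.184=96.176; next y=2/5·(-15.344)+1/2·96.176=41.9504
n=5: y=41.9504, sp=5, e=sp−y=-36.9504; I=-20.0464, D=e−e_prev=-57.2944; u=0·(-36.9504)+2·(-20.0464)+2·(-57.2944)=-154.6816; next y=2/5·41.9504+1/2·(-154.6816)=-60.56064
n=6: y=-60.56064, sp=5, e=sp−y=65.56064; I=45.51424, D=e−e_prev=102.51104; u=0·65.56064+2·45.51424+2·102.51104=296.05056; next y=2/5·(-60.56064)+1/2·296.05056=123.801024
n=7: y=123.801024, sp=3, e=sp−y=-120.801024; I=-75.286784, D=e−e_prev=-186.361664; u=0·(-120.801024)+2·(-75.286784)+2·(-186.361664)=-523.296896; next y=2/5·123.801024+1/2·(-523.296896)≈-212.128038
n=8: y≈-212.128038, sp=3, e=sp−y≈215.128038; I≈139.841254, D=e−e_prev≈335.929062; u=0·215.128038+2·139.841254+2·335.929062≈951.540634; next y=2/5·(-212.128038)+1/2·951.540634≈390.919101

0 2 8.000 0.000
1 2 -8.000 4.000
2 5 33.600 -2.400
3 5 -43.360 15.840
4 5 96.176 -15.344
5 5 -154.682 41.950
6 5 296.051 -60.561
7 3 -523.297 123.801
8 3 951.541 -212.128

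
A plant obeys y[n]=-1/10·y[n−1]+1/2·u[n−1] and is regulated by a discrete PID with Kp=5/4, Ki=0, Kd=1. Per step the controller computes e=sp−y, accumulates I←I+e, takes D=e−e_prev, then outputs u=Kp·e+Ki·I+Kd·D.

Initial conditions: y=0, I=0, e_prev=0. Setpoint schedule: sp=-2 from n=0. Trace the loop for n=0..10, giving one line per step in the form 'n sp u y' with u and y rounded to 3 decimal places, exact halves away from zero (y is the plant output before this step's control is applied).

0 -2 -4.500 0.000
1 -2 2.563 -2.250
2 -2 -8.139 1.506
3 -2 8.502 -4.220
4 -2 -17.234 4.673
5 -2 22.612 -9.084
6 -2 -39.067 12.215
7 -2 56.414 -20.755
8 -2 -91.390 30.282
9 -2 137.410 -48.723
10 -2 -216.772 73.577

(exact arithmetic carried between steps; '≈' marks a value shown rounded to 6 d.p. or computed from one; I and e_prev carry over from the previous line; the table rounds u and y to 3 d.p., halves away from zero)
n=0: y=0, sp=-2, e=sp−y=-2; I=-2, D=e−e_prev=-2; u=5/4·(-2)+0·(-2)+1·(-2)=-4.5; next y=-1/10·0+1/2·(-4.5)=-2.25
n=1: y=-2.25, sp=-2, e=sp−y=0.25; I=-1.75, D=e−e_prev=2.25; u=5/4·0.25+0·(-1.75)+1·2.25=2.5625; next y=-1/10·(-2.25)+1/2·2.5625=1.50625
n=2: y=1.50625, sp=-2, e=sp−y=-3.50625; I=-5.25625, D=e−e_prev=-3.75625; u=5/4·(-3.50625)+0·(-5.25625)+1·(-3.75625)≈-8.139063; next y=-1/10·1.50625+1/2·(-8.139063)≈-4.220156
n=3: y≈-4.220156, sp=-2, e=sp−y≈2.220156; I≈-3.036094, D=e−e_prev≈5.726406; u=5/4·2.220156+0·(-3.036094)+1·5.726406≈8.501602; next y=-1/10·(-4.220156)+1/2·8.501602≈4.672816
n=4: y≈4.672816, sp=-2, e=sp−y≈-6.672816; I≈-9.708910, D=e−e_prev≈-8.892973; u=5/4·(-6.672816)+0·(-9.708910)+1·(-8.892973)≈-17.233993; next y=-1/10·4.672816+1/2·(-17.233993)≈-9.084278
n=5: y≈-9.084278, sp=-2, e=sp−y≈7.084278; I≈-2.624632, D=e−e_prev≈13.757095; u=5/4·7.084278+0·(-2.624632)+1·13.757095≈22.612442; next y=-1/10·(-9.084278)+1/2·22.612442≈12.214649
n=6: y≈12.214649, sp=-2, e=sp−y≈-14.214649; I≈-16.839281, D=e−e_prev≈-21.298927; u=5/4·(-14.214649)+0·(-16.839281)+1·(-21.298927)≈-39.067239; next y=-1/10·12.214649+1/2·(-39.067239)≈-20.755084
n=7: y≈-20.755084, sp=-2, e=sp−y≈18.755084; I≈1.915803, D=e−e_prev≈32.969733; u=5/4·18.755084+0·1.915803+1·32.969733≈56.413588; next y=-1/10·(-20.755084)+1/2·56.413588≈30.282303
n=8: y≈30.282303, sp=-2, e=sp−y≈-32.282303; I≈-30.366499, D=e−e_prev≈-51.037387; u=5/4·(-32.282303)+0·(-30.366499)+1·(-51.037387)≈-91.390265; next y=-1/10·30.282303+1/2·(-91.390265)≈-48.723363
n=9: y≈-48.723363, sp=-2, e=sp−y≈46.723363; I≈16.356863, D=e−e_prev≈79.005665; u=5/4·46.723363+0·16.356863+1·79.005665≈137.409869; next y=-1/10·(-48.723363)+1/2·137.409869≈73.577271
n=10: y≈73.577271, sp=-2, e=sp−y≈-75.577271; I≈-59.220407, D=e−e_prev≈-122.300634; u=5/4·(-75.577271)+0·(-59.220407)+1·(-122.300634)≈-216.772222; next y=-1/10·73.577271+1/2·(-216.772222)≈-115.743838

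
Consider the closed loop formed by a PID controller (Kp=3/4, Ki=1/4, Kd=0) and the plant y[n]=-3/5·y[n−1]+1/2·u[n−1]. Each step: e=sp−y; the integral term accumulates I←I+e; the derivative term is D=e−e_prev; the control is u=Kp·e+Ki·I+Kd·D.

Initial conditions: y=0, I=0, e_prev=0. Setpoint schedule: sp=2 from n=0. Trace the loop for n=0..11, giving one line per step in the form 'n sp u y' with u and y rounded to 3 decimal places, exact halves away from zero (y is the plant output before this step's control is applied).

0 2 2.000 0.000
1 2 1.500 1.000
2 2 2.600 0.150
3 2 2.003 1.210
4 2 3.135 0.275
5 2 2.439 1.402
6 2 3.612 0.378
7 2 2.817 1.579
8 2 4.040 0.461
9 2 3.142 1.744
10 2 4.425 0.525
11 2 3.421 1.898

(exact arithmetic carried between steps; '≈' marks a value shown rounded to 6 d.p. or computed from one; I and e_prev carry over from the previous line; the table rounds u and y to 3 d.p., halves away from zero)
n=0: y=0, sp=2, e=sp−y=2; I=2, D=e−e_prev=2; u=3/4·2+1/4·2+0·2=2; next y=-3/5·0+1/2·2=1
n=1: y=1, sp=2, e=sp−y=1; I=3, D=e−e_prev=-1; u=3/4·1+1/4·3+0·(-1)=1.5; next y=-3/5·1+1/2·1.5=0.15
n=2: y=0.15, sp=2, e=sp−y=1.85; I=4.85, D=e−e_prev=0.85; u=3/4·1.85+1/4·4.85+0·0.85=2.6; next y=-3/5·0.15+1/2·2.6=1.21
n=3: y=1.21, sp=2, e=sp−y=0.79; I=5.64, D=e−e_prev=-1.06; u=3/4·0.79+1/4·5.64+0·(-1.06)=2.0025; next y=-3/5·1.21+1/2·2.0025=0.27525
n=4: y=0.27525, sp=2, e=sp−y=1.72475; I=7.36475, D=e−e_prev=0.93475; u=3/4·1.72475+1/4·7.36475+0·0.93475=3.13475; next y=-3/5·0.27525+1/2·3.13475=1.402225
n=5: y=1.402225, sp=2, e=sp−y=0.597775; I=7.962525, D=e−e_prev=-1.126975; u=3/4·0.597775+1/4·7.962525+0·(-1.126975)≈2.438963; next y=-3/5·1.402225+1/2·2.438963≈0.378146
n=6: y≈0.378146, sp=2, e=sp−y≈1.621854; I≈9.584379, D=e−e_prev≈1.024079; u=3/4·1.621854+1/4·9.584379+0·1.024079≈3.612485; next y=-3/5·0.378146+1/2·3.612485≈1.579355
n=7: y≈1.579355, sp=2, e=sp−y≈0.420645; I≈10.005024, D=e−e_prev≈-1.201209; u=3/4·0.420645+1/4·10.005024+0·(-1.201209)≈2.816740; next y=-3/5·1.579355+1/2·2.816740≈0.460757
n=8: y≈0.460757, sp=2, e=sp−y≈1.539243; I≈11.544267, D=e−e_prev≈1.118598; u=3/4·1.539243+1/4·11.544267+0·1.118598≈4.040499; next y=-3/5·0.460757+1/2·4.040499≈1.743795
n=9: y≈1.743795, sp=2, e=sp−y≈0.256205; I≈11.800472, D=e−e_prev≈-1.283038; u=3/4·0.256205+1/4·11.800472+0·(-1.283038)≈3.142272; next y=-3/5·1.743795+1/2·3.142272≈0.524859
n=10: y≈0.524859, sp=2, e=sp−y≈1.475141; I≈13.275613, D=e−e_prev≈1.218936; u=3/4·1.475141+1/4·13.275613+0·1.218936≈4.425259; next y=-3/5·0.524859+1/2·4.425259≈1.897714
n=11: y≈1.897714, sp=2, e=sp−y≈0.102286; I≈13.377899, D=e−e_prev≈-1.372856; u=3/4·0.102286+1/4·13.377899+0·(-1.372856)≈3.421189; next y=-3/5·1.897714+1/2·3.421189≈0.571966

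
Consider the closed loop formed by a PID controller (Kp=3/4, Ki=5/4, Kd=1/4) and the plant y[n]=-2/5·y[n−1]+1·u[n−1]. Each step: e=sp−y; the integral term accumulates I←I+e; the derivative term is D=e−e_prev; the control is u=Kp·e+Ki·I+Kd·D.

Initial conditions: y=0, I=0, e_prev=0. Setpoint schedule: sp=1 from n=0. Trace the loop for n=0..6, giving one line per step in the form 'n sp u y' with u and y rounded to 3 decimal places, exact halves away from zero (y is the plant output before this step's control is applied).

0 1 2.250 0.000
1 1 -1.813 2.250
2 1 8.353 -2.713
3 1 -15.586 9.438
4 1 41.702 -19.361
5 1 -94.864 49.447
6 1 230.980 -114.642

(exact arithmetic carried between steps; '≈' marks a value shown rounded to 6 d.p. or computed from one; I and e_prev carry over from the previous line; the table rounds u and y to 3 d.p., halves away from zero)
n=0: y=0, sp=1, e=sp−y=1; I=1, D=e−e_prev=1; u=3/4·1+5/4·1+1/4·1=2.25; next y=-2/5·0+1·2.25=2.25
n=1: y=2.25, sp=1, e=sp−y=-1.25; I=-0.25, D=e−e_prev=-2.25; u=3/4·(-1.25)+5/4·(-0.25)+1/4·(-2.25)=-1.8125; next y=-2/5·2.25+1·(-1.8125)=-2.7125
n=2: y=-2.7125, sp=1, e=sp−y=3.7125; I=3.4625, D=e−e_prev=4.9625; u=3/4·3.7125+5/4·3.4625+1/4·4.9625=8.353125; next y=-2/5·(-2.7125)+1·8.353125=9.438125
n=3: y=9.438125, sp=1, e=sp−y=-8.438125; I=-4.975625, D=e−e_prev=-12.150625; u=3/4·(-8.438125)+5/4·(-4.975625)+1/4·(-12.150625)≈-15.585781; next y=-2/5·9.438125+1·(-15.585781)≈-19.361031
n=4: y≈-19.361031, sp=1, e=sp−y≈20.361031; I≈15.385406, D=e−e_prev≈28.799156; u=3/4·20.361031+5/4·15.385406+1/4·28.799156≈41.702320; next y=-2/5·(-19.361031)+1·41.702320≈49.446733
n=5: y≈49.446733, sp=1, e=sp−y≈-48.446733; I≈-33.061327, D=e−e_prev≈-68.807764; u=3/4·(-48.446733)+5/4·(-33.061327)+1/4·(-68.807764)≈-94.863649; next y=-2/5·49.446733+1·(-94.863649)≈-114.642342
n=6: y≈-114.642342, sp=1, e=sp−y≈115.642342; I≈82.581015, D=e−e_prev≈164.089075; u=3/4·115.642342+5/4·82.581015+1/4·164.089075≈230.980294; next y=-2/5·(-114.642342)+1·230.980294≈276.837231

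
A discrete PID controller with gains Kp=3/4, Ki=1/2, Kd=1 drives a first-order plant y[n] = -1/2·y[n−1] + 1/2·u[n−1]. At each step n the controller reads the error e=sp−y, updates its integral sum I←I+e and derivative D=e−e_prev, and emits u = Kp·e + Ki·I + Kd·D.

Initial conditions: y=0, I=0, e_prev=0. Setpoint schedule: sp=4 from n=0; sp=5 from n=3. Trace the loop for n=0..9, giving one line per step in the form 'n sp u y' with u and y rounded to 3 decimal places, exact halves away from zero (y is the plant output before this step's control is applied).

(exact arithmetic carried between steps; '≈' marks a value shown rounded to 6 d.p. or computed from one; I and e_prev carry over from the previous line; the table rounds u and y to 3 d.p., halves away from zero)
n=0: y=0, sp=4, e=sp−y=4; I=4, D=e−e_prev=4; u=3/4·4+1/2·4+1·4=9; next y=-1/2·0+1/2·9=4.5
n=1: y=4.5, sp=4, e=sp−y=-0.5; I=3.5, D=e−e_prev=-4.5; u=3/4·(-0.5)+1/2·3.5+1·(-4.5)=-3.125; next y=-1/2·4.5+1/2·(-3.125)=-3.8125
n=2: y=-3.8125, sp=4, e=sp−y=7.8125; I=11.3125, D=e−e_prev=8.3125; u=3/4·7.8125+1/2·11.3125+1·8.3125=19.828125; next y=-1/2·(-3.8125)+1/2·19.828125≈11.820313
n=3: y≈11.820313, sp=5, e=sp−y≈-6.820313; I≈4.492188, D=e−e_prev≈-14.632813; u=3/4·(-6.820313)+1/2·4.492188+1·(-14.632813)≈-17.501953; next y=-1/2·11.820313+1/2·(-17.501953)≈-14.661133
n=4: y≈-14.661133, sp=5, e=sp−y≈19.661133; I≈24.153320, D=e−e_prev≈26.481445; u=3/4·19.661133+1/2·24.153320+1·26.481445≈53.303955; next y=-1/2·(-14.661133)+1/2·53.303955≈33.982544
n=5: y≈33.982544, sp=5, e=sp−y≈-28.982544; I≈-4.829224, D=e−e_prev≈-48.643677; u=3/4·(-28.982544)+1/2·(-4.829224)+1·(-48.643677)≈-72.795197; next y=-1/2·33.982544+1/2·(-72.795197)≈-53.388870
n=6: y≈-53.388870, sp=5, e=sp−y≈58.388870; I≈53.559647, D=e−e_prev≈87.371414; u=3/4·58.388870+1/2·53.559647+1·87.371414≈157.942890; next y=-1/2·(-53.388870)+1/2·157.942890≈105.665880
n=7: y≈105.665880, sp=5, e=sp−y≈-100.665880; I≈-47.106234, D=e−e_prev≈-159.054750; u=3/4·(-100.665880)+1/2·(-47.106234)+1·(-159.054750)≈-258.107277; next y=-1/2·105.665880+1/2·(-258.107277)≈-181.886579
n=8: y≈-181.886579, sp=5, e=sp−y≈186.886579; I≈139.780345, D=e−e_prev≈287.552459; u=3/4·186.886579+1/2·139.780345+1·287.552459≈497.607566; next y=-1/2·(-181.886579)+1/2·497.607566≈339.747072
n=9: y≈339.747072, sp=5, e=sp−y≈-334.747072; I≈-194.966727, D=e−e_prev≈-521.633651; u=3/4·(-334.747072)+1/2·(-194.966727)+1·(-521.633651)≈-870.177319; next y=-1/2·339.747072+1/2·(-870.177319)≈-604.962196

0 4 9.000 0.000
1 4 -3.125 4.500
2 4 19.828 -3.813
3 5 -17.502 11.820
4 5 53.304 -14.661
5 5 -72.795 33.983
6 5 157.943 -53.389
7 5 -258.107 105.666
8 5 497.608 -181.887
9 5 -870.177 339.747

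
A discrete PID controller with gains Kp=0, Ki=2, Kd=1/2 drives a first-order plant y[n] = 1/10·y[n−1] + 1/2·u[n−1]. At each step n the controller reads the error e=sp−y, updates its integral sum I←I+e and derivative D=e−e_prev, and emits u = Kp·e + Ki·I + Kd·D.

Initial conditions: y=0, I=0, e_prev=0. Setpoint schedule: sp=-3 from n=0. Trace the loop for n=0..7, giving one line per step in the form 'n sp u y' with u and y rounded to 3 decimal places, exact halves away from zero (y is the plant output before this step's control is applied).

0 -3 -7.500 0.000
1 -3 -2.625 -3.750
2 -3 -8.156 -1.688
3 -3 -3.352 -4.247
4 -3 -7.504 -2.100
5 -3 -3.576 -3.962
6 -3 -7.027 -2.184
7 -3 -3.900 -3.732

(exact arithmetic carried between steps; '≈' marks a value shown rounded to 6 d.p. or computed from one; I and e_prev carry over from the previous line; the table rounds u and y to 3 d.p., halves away from zero)
n=0: y=0, sp=-3, e=sp−y=-3; I=-3, D=e−e_prev=-3; u=0·(-3)+2·(-3)+1/2·(-3)=-7.5; next y=1/10·0+1/2·(-7.5)=-3.75
n=1: y=-3.75, sp=-3, e=sp−y=0.75; I=-2.25, D=e−e_prev=3.75; u=0·0.75+2·(-2.25)+1/2·3.75=-2.625; next y=1/10·(-3.75)+1/2·(-2.625)=-1.6875
n=2: y=-1.6875, sp=-3, e=sp−y=-1.3125; I=-3.5625, D=e−e_prev=-2.0625; u=0·(-1.3125)+2·(-3.5625)+1/2·(-2.0625)=-8.15625; next y=1/10·(-1.6875)+1/2·(-8.15625)=-4.246875
n=3: y=-4.246875, sp=-3, e=sp−y=1.246875; I=-2.315625, D=e−e_prev=2.559375; u=0·1.246875+2·(-2.315625)+1/2·2.559375≈-3.351563; next y=1/10·(-4.246875)+1/2·(-3.351563)≈-2.100469
n=4: y≈-2.100469, sp=-3, e=sp−y≈-0.899531; I≈-3.215156, D=e−e_prev≈-2.146406; u=0·(-0.899531)+2·(-3.215156)+1/2·(-2.146406)≈-7.503516; next y=1/10·(-2.100469)+1/2·(-7.503516)≈-3.961805
n=5: y≈-3.961805, sp=-3, e=sp−y≈0.961805; I≈-2.253352, D=e−e_prev≈1.861336; u=0·0.961805+2·(-2.253352)+1/2·1.861336≈-3.576035; next y=1/10·(-3.961805)+1/2·(-3.576035)≈-2.184198
n=6: y≈-2.184198, sp=-3, e=sp−y≈-0.815802; I≈-3.069154, D=e−e_prev≈-1.777607; u=0·(-0.815802)+2·(-3.069154)+1/2·(-1.777607)≈-7.027110; next y=1/10·(-2.184198)+1/2·(-7.027110)≈-3.731975
n=7: y≈-3.731975, sp=-3, e=sp−y≈0.731975; I≈-2.337179, D=e−e_prev≈1.547777; u=0·0.731975+2·(-2.337179)+1/2·1.547777≈-3.900469; next y=1/10·(-3.731975)+1/2·(-3.900469)≈-2.323432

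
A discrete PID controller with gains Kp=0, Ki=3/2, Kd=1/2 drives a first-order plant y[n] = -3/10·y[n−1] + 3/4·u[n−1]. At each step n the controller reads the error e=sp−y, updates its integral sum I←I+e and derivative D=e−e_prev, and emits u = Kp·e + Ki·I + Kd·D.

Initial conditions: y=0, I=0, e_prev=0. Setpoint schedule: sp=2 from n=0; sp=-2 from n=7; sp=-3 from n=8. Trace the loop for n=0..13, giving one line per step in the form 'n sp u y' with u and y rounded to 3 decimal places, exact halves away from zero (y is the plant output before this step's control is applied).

(exact arithmetic carried between steps; '≈' marks a value shown rounded to 6 d.p. or computed from one; I and e_prev carry over from the previous line; the table rounds u and y to 3 d.p., halves away from zero)
n=0: y=0, sp=2, e=sp−y=2; I=2, D=e−e_prev=2; u=0·2+3/2·2+1/2·2=4; next y=-3/10·0+3/4·4=3
n=1: y=3, sp=2, e=sp−y=-1; I=1, D=e−e_prev=-3; u=0·(-1)+3/2·1+1/2·(-3)=0; next y=-3/10·3+3/4·0=-0.9
n=2: y=-0.9, sp=2, e=sp−y=2.9; I=3.9, D=e−e_prev=3.9; u=0·2.9+3/2·3.9+1/2·3.9=7.8; next y=-3/10·(-0.9)+3/4·7.8=6.12
n=3: y=6.12, sp=2, e=sp−y=-4.12; I=-0.22, D=e−e_prev=-7.02; u=0·(-4.12)+3/2·(-0.22)+1/2·(-7.02)=-3.84; next y=-3/10·6.12+3/4·(-3.84)=-4.716
n=4: y=-4.716, sp=2, e=sp−y=6.716; I=6.496, D=e−e_prev=10.836; u=0·6.716+3/2·6.496+1/2·10.836=15.162; next y=-3/10·(-4.716)+3/4·15.162=12.7863
n=5: y=12.7863, sp=2, e=sp−y=-10.7863; I=-4.2903, D=e−e_prev=-17.5023; u=0·(-10.7863)+3/2·(-4.2903)+1/2·(-17.5023)=-15.1866; next y=-3/10·12.7863+3/4·(-15.1866)=-15.22584
n=6: y=-15.22584, sp=2, e=sp−y=17.22584; I=12.93554, D=e−e_prev=28.01214; u=0·17.22584+3/2·12.93554+1/2·28.01214=33.40938; next y=-3/10·(-15.22584)+3/4·33.40938=29.624787
n=7: y=29.624787, sp=-2, e=sp−y=-31.624787; I=-18.689247, D=e−e_prev=-48.850627; u=0·(-31.624787)+3/2·(-18.689247)+1/2·(-48.850627)=-52.459184; next y=-3/10·29.624787+3/4·(-52.459184)≈-48.231824
n=8: y≈-48.231824, sp=-3, e=sp−y≈45.231824; I≈26.542577, D=e−e_prev≈76.856611; u=0·45.231824+3/2·26.542577+1/2·76.856611≈78.242171; next y=-3/10·(-48.231824)+3/4·78.242171≈73.151176
n=9: y≈73.151176, sp=-3, e=sp−y≈-76.151176; I≈-49.608599, D=e−e_prev≈-121.383000; u=0·(-76.151176)+3/2·(-49.608599)+1/2·(-121.383000)≈-135.104398; next y=-3/10·73.151176+3/4·(-135.104398)≈-123.273651
n=10: y≈-123.273651, sp=-3, e=sp−y≈120.273651; I≈70.665052, D=e−e_prev≈196.424827; u=0·120.273651+3/2·70.665052+1/2·196.424827≈204.209992; next y=-3/10·(-123.273651)+3/4·204.209992≈190.139589
n=11: y≈190.139589, sp=-3, e=sp−y≈-193.139589; I≈-122.474537, D=e−e_prev≈-313.413240; u=0·(-193.139589)+3/2·(-122.474537)+1/2·(-313.413240)≈-340.418425; next y=-3/10·190.139589+3/4·(-340.418425)≈-312.355696
n=12: y≈-312.355696, sp=-3, e=sp−y≈309.355696; I≈186.881159, D=e−e_prev≈502.495285; u=0·309.355696+3/2·186.881159+1/2·502.495285≈531.569381; next y=-3/10·(-312.355696)+3/4·531.569381≈492.383744
n=13: y≈492.383744, sp=-3, e=sp−y≈-495.383744; I≈-308.502585, D=e−e_prev≈-804.739440; u=0·(-495.383744)+3/2·(-308.502585)+1/2·(-804.739440)≈-865.123598; next y=-3/10·492.383744+3/4·(-865.123598)≈-796.557822

0 2 4.000 0.000
1 2 0.000 3.000
2 2 7.800 -0.900
3 2 -3.840 6.120
4 2 15.162 -4.716
5 2 -15.187 12.786
6 2 33.409 -15.226
7 -2 -52.459 29.625
8 -3 78.242 -48.232
9 -3 -135.104 73.151
10 -3 204.210 -123.274
11 -3 -340.418 190.140
12 -3 531.569 -312.356
13 -3 -865.124 492.384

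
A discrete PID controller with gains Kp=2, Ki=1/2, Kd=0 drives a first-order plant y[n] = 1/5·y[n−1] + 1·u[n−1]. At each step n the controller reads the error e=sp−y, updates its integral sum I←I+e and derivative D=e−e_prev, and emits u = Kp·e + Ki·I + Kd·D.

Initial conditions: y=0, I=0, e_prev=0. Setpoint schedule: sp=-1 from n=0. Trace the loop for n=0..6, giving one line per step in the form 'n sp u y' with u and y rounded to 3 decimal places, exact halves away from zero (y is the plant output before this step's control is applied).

0 -1 -2.500 0.000
1 -1 3.250 -2.500
2 -1 -9.125 2.750
3 -1 17.313 -8.575
4 -1 -39.331 15.598
5 -1 81.893 -36.212
6 -1 -177.657 74.651

(exact arithmetic carried between steps; '≈' marks a value shown rounded to 6 d.p. or computed from one; I and e_prev carry over from the previous line; the table rounds u and y to 3 d.p., halves away from zero)
n=0: y=0, sp=-1, e=sp−y=-1; I=-1, D=e−e_prev=-1; u=2·(-1)+1/2·(-1)+0·(-1)=-2.5; next y=1/5·0+1·(-2.5)=-2.5
n=1: y=-2.5, sp=-1, e=sp−y=1.5; I=0.5, D=e−e_prev=2.5; u=2·1.5+1/2·0.5+0·2.5=3.25; next y=1/5·(-2.5)+1·3.25=2.75
n=2: y=2.75, sp=-1, e=sp−y=-3.75; I=-3.25, D=e−e_prev=-5.25; u=2·(-3.75)+1/2·(-3.25)+0·(-5.25)=-9.125; next y=1/5·2.75+1·(-9.125)=-8.575
n=3: y=-8.575, sp=-1, e=sp−y=7.575; I=4.325, D=e−e_prev=11.325; u=2·7.575+1/2·4.325+0·11.325=17.3125; next y=1/5·(-8.575)+1·17.3125=15.5975
n=4: y=15.5975, sp=-1, e=sp−y=-16.5975; I=-12.2725, D=e−e_prev=-24.1725; u=2·(-16.5975)+1/2·(-12.2725)+0·(-24.1725)=-39.33125; next y=1/5·15.5975+1·(-39.33125)=-36.21175
n=5: y=-36.21175, sp=-1, e=sp−y=35.21175; I=22.93925, D=e−e_prev=51.80925; u=2·35.21175+1/2·22.93925+0·51.80925=81.893125; next y=1/5·(-36.21175)+1·81.893125=74.650775
n=6: y=74.650775, sp=-1, e=sp−y=-75.650775; I=-52.711525, D=e−e_prev=-110.862525; u=2·(-75.650775)+1/2·(-52.711525)+0·(-110.862525)≈-177.657313; next y=1/5·74.650775+1·(-177.657313)≈-162.727158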